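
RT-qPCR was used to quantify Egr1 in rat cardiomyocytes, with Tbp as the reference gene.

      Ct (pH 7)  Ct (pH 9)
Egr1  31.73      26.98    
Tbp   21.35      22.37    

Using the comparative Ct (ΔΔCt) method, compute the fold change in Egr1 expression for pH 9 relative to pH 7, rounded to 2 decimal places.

ΔCt(pH 7) = 31.730 − 21.350 = 10.380
ΔCt(pH 9) = 26.980 − 22.370 = 4.610
ΔΔCt = 4.610 − 10.380 = -5.770
Fold change = 2^(−(-5.770)) = 2^5.770 = 54.569

54.57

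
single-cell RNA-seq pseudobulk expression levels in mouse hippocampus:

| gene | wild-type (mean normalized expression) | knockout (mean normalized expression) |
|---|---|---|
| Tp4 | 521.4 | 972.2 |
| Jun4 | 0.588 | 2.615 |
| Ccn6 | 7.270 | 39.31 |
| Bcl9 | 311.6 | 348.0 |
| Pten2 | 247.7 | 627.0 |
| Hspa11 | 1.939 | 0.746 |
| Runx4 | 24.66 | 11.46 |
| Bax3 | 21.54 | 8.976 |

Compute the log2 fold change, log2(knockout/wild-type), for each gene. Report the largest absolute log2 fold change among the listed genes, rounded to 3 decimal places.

2.435

log2(972.2/521.4) = 0.899  (Tp4)
log2(2.615/0.588) = 2.153  (Jun4)
log2(39.31/7.270) = 2.435  (Ccn6)
log2(348.0/311.6) = 0.159  (Bcl9)
log2(627.0/247.7) = 1.340  (Pten2)
log2(0.746/1.939) = -1.378  (Hspa11)
log2(11.46/24.66) = -1.106  (Runx4)
log2(8.976/21.54) = -1.263  (Bax3)
The largest magnitude belongs to Ccn6.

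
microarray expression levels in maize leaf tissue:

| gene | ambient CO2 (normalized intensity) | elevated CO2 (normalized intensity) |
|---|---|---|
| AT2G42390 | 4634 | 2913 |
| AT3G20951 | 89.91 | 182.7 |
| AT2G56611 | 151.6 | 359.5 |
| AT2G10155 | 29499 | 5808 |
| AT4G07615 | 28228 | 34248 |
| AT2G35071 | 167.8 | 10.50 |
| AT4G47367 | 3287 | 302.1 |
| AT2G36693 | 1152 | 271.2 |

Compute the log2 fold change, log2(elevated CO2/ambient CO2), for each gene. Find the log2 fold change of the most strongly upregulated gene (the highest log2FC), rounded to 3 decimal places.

1.246

log2(2913/4634) = -0.670  (AT2G42390)
log2(182.7/89.91) = 1.023  (AT3G20951)
log2(359.5/151.6) = 1.246  (AT2G56611)
log2(5808/29499) = -2.345  (AT2G10155)
log2(34248/28228) = 0.279  (AT4G07615)
log2(10.50/167.8) = -3.998  (AT2G35071)
log2(302.1/3287) = -3.444  (AT4G47367)
log2(271.2/1152) = -2.087  (AT2G36693)
AT2G56611 is most strongly upregulated.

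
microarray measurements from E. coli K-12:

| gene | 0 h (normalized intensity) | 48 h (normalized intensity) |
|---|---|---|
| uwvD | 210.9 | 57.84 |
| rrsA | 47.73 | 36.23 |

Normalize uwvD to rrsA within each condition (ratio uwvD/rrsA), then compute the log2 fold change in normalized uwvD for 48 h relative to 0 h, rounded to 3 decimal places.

-1.469

uwvD/rrsA (0 h) = 210.9 / 47.73 = 4.4186
uwvD/rrsA (48 h) = 57.84 / 36.23 = 1.5965
Fold change = 1.5965 / 4.4186 = 0.3613
log2(0.3613) = -1.4687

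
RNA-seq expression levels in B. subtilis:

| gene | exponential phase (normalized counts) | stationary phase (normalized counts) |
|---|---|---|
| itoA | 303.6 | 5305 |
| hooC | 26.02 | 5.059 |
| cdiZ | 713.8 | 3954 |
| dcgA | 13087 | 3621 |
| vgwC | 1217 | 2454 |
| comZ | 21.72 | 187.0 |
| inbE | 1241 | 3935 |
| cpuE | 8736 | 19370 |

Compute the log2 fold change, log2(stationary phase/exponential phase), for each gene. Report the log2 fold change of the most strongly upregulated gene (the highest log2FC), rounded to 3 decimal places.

4.127

log2(5305/303.6) = 4.127  (itoA)
log2(5.059/26.02) = -2.363  (hooC)
log2(3954/713.8) = 2.470  (cdiZ)
log2(3621/13087) = -1.854  (dcgA)
log2(2454/1217) = 1.012  (vgwC)
log2(187.0/21.72) = 3.106  (comZ)
log2(3935/1241) = 1.665  (inbE)
log2(19370/8736) = 1.149  (cpuE)
itoA is most strongly upregulated.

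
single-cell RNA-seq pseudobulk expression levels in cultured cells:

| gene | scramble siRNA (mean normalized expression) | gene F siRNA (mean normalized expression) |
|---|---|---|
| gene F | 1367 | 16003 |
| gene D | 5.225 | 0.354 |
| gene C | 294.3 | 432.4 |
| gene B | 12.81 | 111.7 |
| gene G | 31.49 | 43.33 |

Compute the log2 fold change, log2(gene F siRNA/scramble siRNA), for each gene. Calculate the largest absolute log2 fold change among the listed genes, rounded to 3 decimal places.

3.884

log2(16003/1367) = 3.549  (gene F)
log2(0.354/5.225) = -3.884  (gene D)
log2(432.4/294.3) = 0.555  (gene C)
log2(111.7/12.81) = 3.124  (gene B)
log2(43.33/31.49) = 0.460  (gene G)
The largest magnitude belongs to gene D.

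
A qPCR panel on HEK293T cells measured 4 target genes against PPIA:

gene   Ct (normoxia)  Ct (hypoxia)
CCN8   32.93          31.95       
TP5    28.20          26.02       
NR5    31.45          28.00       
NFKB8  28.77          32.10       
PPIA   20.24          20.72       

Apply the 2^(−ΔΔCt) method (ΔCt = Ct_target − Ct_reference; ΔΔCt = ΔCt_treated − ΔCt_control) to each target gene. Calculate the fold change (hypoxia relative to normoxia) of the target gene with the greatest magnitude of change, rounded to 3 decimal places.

CCN8: ΔΔCt = (31.95−20.72) − (32.93−20.24) = 11.23 − 12.69 = -1.46; fold change = 2^1.46 = 2.751
TP5: ΔΔCt = (26.02−20.72) − (28.20−20.24) = 5.30 − 7.96 = -2.66; fold change = 2^2.66 = 6.320
NR5: ΔΔCt = (28.00−20.72) − (31.45−20.24) = 7.28 − 11.21 = -3.93; fold change = 2^3.93 = 15.242
NFKB8: ΔΔCt = (32.10−20.72) − (28.77−20.24) = 11.38 − 8.53 = 2.85; fold change = 2^-2.85 = 0.139
NR5 has the largest |ΔΔCt| = 3.93.

15.242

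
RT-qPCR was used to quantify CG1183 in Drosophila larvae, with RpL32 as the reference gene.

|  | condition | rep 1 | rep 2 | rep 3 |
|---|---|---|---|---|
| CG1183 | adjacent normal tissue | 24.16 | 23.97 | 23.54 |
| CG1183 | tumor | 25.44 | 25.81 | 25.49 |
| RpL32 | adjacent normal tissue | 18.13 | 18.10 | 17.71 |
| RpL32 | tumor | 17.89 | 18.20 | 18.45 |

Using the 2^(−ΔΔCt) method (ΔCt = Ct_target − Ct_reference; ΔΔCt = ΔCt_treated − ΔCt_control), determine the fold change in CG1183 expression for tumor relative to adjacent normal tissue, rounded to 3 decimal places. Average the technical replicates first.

0.356

Mean Ct: CG1183 adjacent normal tissue 23.890; CG1183 tumor 25.580; RpL32 adjacent normal tissue 17.980; RpL32 tumor 18.180
ΔCt(adjacent normal tissue) = 23.890 − 17.980 = 5.910
ΔCt(tumor) = 25.580 − 18.180 = 7.400
ΔΔCt = 7.400 − 5.910 = 1.490
Fold change = 2^(−1.490) = 0.3560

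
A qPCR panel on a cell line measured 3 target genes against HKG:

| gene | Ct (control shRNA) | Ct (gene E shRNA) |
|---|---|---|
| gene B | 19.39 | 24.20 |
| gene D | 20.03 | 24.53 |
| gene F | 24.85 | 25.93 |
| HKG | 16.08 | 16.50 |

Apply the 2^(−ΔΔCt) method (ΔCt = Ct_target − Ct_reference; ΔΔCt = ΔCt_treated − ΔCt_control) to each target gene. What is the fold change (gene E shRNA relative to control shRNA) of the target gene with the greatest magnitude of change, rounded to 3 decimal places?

0.048

gene B: ΔΔCt = (24.20−16.50) − (19.39−16.08) = 7.70 − 3.31 = 4.39; fold change = 2^-4.39 = 0.048
gene D: ΔΔCt = (24.53−16.50) − (20.03−16.08) = 8.03 − 3.95 = 4.08; fold change = 2^-4.08 = 0.059
gene F: ΔΔCt = (25.93−16.50) − (24.85−16.08) = 9.43 − 8.77 = 0.66; fold change = 2^-0.66 = 0.633
gene B has the largest |ΔΔCt| = 4.39.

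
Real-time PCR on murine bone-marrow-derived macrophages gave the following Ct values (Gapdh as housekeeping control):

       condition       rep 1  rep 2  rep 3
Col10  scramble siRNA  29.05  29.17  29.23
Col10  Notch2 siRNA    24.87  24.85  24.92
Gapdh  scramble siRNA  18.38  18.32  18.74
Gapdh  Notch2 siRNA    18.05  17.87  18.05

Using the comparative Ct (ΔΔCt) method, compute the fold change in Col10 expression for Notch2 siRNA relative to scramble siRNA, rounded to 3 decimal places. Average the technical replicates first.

Mean Ct: Col10 scramble siRNA 29.150; Col10 Notch2 siRNA 24.880; Gapdh scramble siRNA 18.480; Gapdh Notch2 siRNA 17.990
ΔCt(scramble siRNA) = 29.150 − 18.480 = 10.670
ΔCt(Notch2 siRNA) = 24.880 − 17.990 = 6.890
ΔΔCt = 6.890 − 10.670 = -3.780
Fold change = 2^(−(-3.780)) = 2^3.780 = 13.7370

13.737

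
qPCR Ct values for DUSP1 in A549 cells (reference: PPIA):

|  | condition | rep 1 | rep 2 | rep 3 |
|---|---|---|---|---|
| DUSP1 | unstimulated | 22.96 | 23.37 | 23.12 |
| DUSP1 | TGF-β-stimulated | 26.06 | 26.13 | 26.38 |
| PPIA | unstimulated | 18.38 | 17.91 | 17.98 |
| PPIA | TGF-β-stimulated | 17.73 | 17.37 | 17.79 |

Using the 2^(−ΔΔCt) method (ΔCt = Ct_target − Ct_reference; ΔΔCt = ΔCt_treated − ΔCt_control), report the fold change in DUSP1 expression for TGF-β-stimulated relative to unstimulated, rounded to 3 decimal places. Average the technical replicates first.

Mean Ct: DUSP1 unstimulated 23.150; DUSP1 TGF-β-stimulated 26.190; PPIA unstimulated 18.090; PPIA TGF-β-stimulated 17.630
ΔCt(unstimulated) = 23.150 − 18.090 = 5.060
ΔCt(TGF-β-stimulated) = 26.190 − 17.630 = 8.560
ΔΔCt = 8.560 − 5.060 = 3.500
Fold change = 2^(−3.500) = 0.0884

0.088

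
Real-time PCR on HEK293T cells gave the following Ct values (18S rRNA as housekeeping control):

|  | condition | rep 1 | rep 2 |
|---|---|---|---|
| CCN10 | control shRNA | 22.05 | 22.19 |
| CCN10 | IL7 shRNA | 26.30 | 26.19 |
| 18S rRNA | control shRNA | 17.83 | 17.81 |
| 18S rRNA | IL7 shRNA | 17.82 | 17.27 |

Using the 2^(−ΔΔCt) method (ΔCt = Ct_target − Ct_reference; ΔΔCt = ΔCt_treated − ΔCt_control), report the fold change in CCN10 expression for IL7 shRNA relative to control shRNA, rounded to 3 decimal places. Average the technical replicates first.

Mean Ct: CCN10 control shRNA 22.120; CCN10 IL7 shRNA 26.245; 18S rRNA control shRNA 17.820; 18S rRNA IL7 shRNA 17.545
ΔCt(control shRNA) = 22.120 − 17.820 = 4.300
ΔCt(IL7 shRNA) = 26.245 − 17.545 = 8.700
ΔΔCt = 8.700 − 4.300 = 4.400
Fold change = 2^(−4.400) = 0.0474

0.047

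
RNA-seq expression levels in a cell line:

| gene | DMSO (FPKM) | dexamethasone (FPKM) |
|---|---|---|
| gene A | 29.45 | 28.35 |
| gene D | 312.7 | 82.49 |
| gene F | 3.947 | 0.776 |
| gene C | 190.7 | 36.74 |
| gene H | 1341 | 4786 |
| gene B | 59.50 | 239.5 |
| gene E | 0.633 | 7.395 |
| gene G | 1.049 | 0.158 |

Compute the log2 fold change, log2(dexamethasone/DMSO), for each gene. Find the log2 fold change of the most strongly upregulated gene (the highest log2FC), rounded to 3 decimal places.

3.546

log2(28.35/29.45) = -0.055  (gene A)
log2(82.49/312.7) = -1.922  (gene D)
log2(0.776/3.947) = -2.347  (gene F)
log2(36.74/190.7) = -2.376  (gene C)
log2(4786/1341) = 1.836  (gene H)
log2(239.5/59.50) = 2.009  (gene B)
log2(7.395/0.633) = 3.546  (gene E)
log2(0.158/1.049) = -2.731  (gene G)
gene E is most strongly upregulated.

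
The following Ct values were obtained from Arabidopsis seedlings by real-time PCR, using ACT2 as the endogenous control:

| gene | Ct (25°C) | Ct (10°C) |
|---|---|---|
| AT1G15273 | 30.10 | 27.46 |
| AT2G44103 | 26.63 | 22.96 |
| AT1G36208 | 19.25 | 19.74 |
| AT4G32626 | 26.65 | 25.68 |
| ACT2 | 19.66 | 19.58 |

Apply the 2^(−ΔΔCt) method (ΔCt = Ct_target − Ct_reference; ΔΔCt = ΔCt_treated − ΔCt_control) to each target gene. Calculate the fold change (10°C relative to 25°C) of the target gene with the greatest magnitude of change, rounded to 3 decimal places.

12.042

AT1G15273: ΔΔCt = (27.46−19.58) − (30.10−19.66) = 7.88 − 10.44 = -2.56; fold change = 2^2.56 = 5.897
AT2G44103: ΔΔCt = (22.96−19.58) − (26.63−19.66) = 3.38 − 6.97 = -3.59; fold change = 2^3.59 = 12.042
AT1G36208: ΔΔCt = (19.74−19.58) − (19.25−19.66) = 0.16 − (-0.41) = 0.57; fold change = 2^-0.57 = 0.674
AT4G32626: ΔΔCt = (25.68−19.58) − (26.65−19.66) = 6.10 − 6.99 = -0.89; fold change = 2^0.89 = 1.853
AT2G44103 has the largest |ΔΔCt| = 3.59.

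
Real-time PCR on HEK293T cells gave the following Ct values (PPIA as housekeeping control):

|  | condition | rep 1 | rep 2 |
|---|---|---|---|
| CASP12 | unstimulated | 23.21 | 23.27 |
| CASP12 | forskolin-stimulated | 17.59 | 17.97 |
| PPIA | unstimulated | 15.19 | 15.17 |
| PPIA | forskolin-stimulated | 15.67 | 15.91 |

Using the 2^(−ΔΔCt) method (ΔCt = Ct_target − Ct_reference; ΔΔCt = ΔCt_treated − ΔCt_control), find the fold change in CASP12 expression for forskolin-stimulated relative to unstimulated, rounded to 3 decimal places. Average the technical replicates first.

Mean Ct: CASP12 unstimulated 23.240; CASP12 forskolin-stimulated 17.780; PPIA unstimulated 15.180; PPIA forskolin-stimulated 15.790
ΔCt(unstimulated) = 23.240 − 15.180 = 8.060
ΔCt(forskolin-stimulated) = 17.780 − 15.790 = 1.990
ΔΔCt = 1.990 − 8.060 = -6.070
Fold change = 2^(−(-6.070)) = 2^6.070 = 67.1819

67.182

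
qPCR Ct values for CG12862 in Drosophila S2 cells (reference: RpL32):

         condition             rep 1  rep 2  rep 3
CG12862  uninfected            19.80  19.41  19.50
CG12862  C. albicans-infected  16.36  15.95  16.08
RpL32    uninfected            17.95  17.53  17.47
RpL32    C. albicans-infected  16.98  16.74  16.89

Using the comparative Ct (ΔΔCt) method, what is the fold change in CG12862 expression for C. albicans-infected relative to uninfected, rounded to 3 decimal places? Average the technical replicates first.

Mean Ct: CG12862 uninfected 19.570; CG12862 C. albicans-infected 16.130; RpL32 uninfected 17.650; RpL32 C. albicans-infected 16.870
ΔCt(uninfected) = 19.570 − 17.650 = 1.920
ΔCt(C. albicans-infected) = 16.130 − 16.870 = -0.740
ΔΔCt = -0.740 − 1.920 = -2.660
Fold change = 2^(−(-2.660)) = 2^2.660 = 6.3203

6.320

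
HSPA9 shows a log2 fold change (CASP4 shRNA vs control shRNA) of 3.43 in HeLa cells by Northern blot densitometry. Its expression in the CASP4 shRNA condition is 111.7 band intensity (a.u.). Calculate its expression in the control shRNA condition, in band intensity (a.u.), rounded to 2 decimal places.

Fold change = 2^(3.43) = 10.7779
control shRNA expression = 111.7 / 10.7779 = 10.36

10.36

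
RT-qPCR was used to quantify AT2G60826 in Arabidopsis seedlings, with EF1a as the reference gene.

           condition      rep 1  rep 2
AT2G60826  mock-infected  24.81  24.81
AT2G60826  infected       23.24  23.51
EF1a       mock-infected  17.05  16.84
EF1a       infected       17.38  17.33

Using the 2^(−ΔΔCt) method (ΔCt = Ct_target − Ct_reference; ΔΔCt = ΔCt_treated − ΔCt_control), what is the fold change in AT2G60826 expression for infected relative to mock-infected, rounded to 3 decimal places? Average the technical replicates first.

3.593

Mean Ct: AT2G60826 mock-infected 24.810; AT2G60826 infected 23.375; EF1a mock-infected 16.945; EF1a infected 17.355
ΔCt(mock-infected) = 24.810 − 16.945 = 7.865
ΔCt(infected) = 23.375 − 17.355 = 6.020
ΔΔCt = 6.020 − 7.865 = -1.845
Fold change = 2^(−(-1.845)) = 2^1.845 = 3.5925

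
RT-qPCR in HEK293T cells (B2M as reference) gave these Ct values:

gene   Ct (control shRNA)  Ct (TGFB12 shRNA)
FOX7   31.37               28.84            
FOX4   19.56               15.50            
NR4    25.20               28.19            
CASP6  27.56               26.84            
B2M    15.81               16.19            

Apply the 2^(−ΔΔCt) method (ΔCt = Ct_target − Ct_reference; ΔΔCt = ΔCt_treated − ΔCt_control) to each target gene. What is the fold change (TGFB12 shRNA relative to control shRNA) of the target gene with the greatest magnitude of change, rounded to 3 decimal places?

21.706

FOX7: ΔΔCt = (28.84−16.19) − (31.37−15.81) = 12.65 − 15.56 = -2.91; fold change = 2^2.91 = 7.516
FOX4: ΔΔCt = (15.50−16.19) − (19.56−15.81) = -0.69 − 3.75 = -4.44; fold change = 2^4.44 = 21.706
NR4: ΔΔCt = (28.19−16.19) − (25.20−15.81) = 12.00 − 9.39 = 2.61; fold change = 2^-2.61 = 0.164
CASP6: ΔΔCt = (26.84−16.19) − (27.56−15.81) = 10.65 − 11.75 = -1.10; fold change = 2^1.10 = 2.144
FOX4 has the largest |ΔΔCt| = 4.44.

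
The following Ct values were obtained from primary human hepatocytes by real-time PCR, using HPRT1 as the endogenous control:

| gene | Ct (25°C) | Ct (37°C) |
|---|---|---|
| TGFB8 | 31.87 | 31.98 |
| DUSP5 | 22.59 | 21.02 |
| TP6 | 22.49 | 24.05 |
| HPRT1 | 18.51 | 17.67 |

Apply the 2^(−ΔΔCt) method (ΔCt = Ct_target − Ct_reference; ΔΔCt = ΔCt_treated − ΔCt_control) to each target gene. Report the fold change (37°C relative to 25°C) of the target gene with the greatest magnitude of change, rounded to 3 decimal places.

TGFB8: ΔΔCt = (31.98−17.67) − (31.87−18.51) = 14.31 − 13.36 = 0.95; fold change = 2^-0.95 = 0.518
DUSP5: ΔΔCt = (21.02−17.67) − (22.59−18.51) = 3.35 − 4.08 = -0.73; fold change = 2^0.73 = 1.659
TP6: ΔΔCt = (24.05−17.67) − (22.49−18.51) = 6.38 − 3.98 = 2.40; fold change = 2^-2.40 = 0.189
TP6 has the largest |ΔΔCt| = 2.40.

0.189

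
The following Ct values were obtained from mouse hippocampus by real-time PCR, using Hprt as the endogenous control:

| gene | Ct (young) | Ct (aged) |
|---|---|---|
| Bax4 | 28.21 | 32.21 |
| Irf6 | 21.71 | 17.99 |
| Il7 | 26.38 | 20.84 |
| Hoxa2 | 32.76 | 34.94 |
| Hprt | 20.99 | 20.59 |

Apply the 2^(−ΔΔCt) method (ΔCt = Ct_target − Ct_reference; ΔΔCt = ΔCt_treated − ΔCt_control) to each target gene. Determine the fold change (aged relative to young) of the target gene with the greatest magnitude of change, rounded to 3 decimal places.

35.261

Bax4: ΔΔCt = (32.21−20.59) − (28.21−20.99) = 11.62 − 7.22 = 4.40; fold change = 2^-4.40 = 0.047
Irf6: ΔΔCt = (17.99−20.59) − (21.71−20.99) = -2.60 − 0.72 = -3.32; fold change = 2^3.32 = 9.987
Il7: ΔΔCt = (20.84−20.59) − (26.38−20.99) = 0.25 − 5.39 = -5.14; fold change = 2^5.14 = 35.261
Hoxa2: ΔΔCt = (34.94−20.59) − (32.76−20.99) = 14.35 − 11.77 = 2.58; fold change = 2^-2.58 = 0.167
Il7 has the largest |ΔΔCt| = 5.14.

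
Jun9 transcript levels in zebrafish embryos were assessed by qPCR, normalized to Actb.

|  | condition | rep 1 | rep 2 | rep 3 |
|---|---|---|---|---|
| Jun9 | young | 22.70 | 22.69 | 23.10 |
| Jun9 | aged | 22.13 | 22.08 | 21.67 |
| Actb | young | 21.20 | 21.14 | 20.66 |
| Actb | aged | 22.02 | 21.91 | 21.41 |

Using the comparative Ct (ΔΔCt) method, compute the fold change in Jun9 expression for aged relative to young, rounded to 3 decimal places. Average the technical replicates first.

3.138

Mean Ct: Jun9 young 22.830; Jun9 aged 21.960; Actb young 21.000; Actb aged 21.780
ΔCt(young) = 22.830 − 21.000 = 1.830
ΔCt(aged) = 21.960 − 21.780 = 0.180
ΔΔCt = 0.180 − 1.830 = -1.650
Fold change = 2^(−(-1.650)) = 2^1.650 = 3.1383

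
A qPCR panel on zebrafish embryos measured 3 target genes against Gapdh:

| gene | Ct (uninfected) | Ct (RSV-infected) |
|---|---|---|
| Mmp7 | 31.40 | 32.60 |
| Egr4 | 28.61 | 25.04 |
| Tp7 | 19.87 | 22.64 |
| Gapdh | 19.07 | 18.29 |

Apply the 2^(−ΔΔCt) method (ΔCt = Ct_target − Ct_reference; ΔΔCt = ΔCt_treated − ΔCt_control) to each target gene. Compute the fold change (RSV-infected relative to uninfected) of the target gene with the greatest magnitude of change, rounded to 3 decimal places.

0.085

Mmp7: ΔΔCt = (32.60−18.29) − (31.40−19.07) = 14.31 − 12.33 = 1.98; fold change = 2^-1.98 = 0.253
Egr4: ΔΔCt = (25.04−18.29) − (28.61−19.07) = 6.75 − 9.54 = -2.79; fold change = 2^2.79 = 6.916
Tp7: ΔΔCt = (22.64−18.29) − (19.87−19.07) = 4.35 − 0.80 = 3.55; fold change = 2^-3.55 = 0.085
Tp7 has the largest |ΔΔCt| = 3.55.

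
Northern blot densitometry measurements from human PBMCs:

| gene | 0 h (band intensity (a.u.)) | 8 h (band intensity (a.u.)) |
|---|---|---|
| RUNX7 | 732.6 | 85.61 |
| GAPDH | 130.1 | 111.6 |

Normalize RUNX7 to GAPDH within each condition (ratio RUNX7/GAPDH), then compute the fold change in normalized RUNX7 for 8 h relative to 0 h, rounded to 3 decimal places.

0.136

RUNX7/GAPDH (0 h) = 732.6 / 130.1 = 5.6311
RUNX7/GAPDH (8 h) = 85.61 / 111.6 = 0.76711
Fold change = 0.76711 / 5.6311 = 0.1362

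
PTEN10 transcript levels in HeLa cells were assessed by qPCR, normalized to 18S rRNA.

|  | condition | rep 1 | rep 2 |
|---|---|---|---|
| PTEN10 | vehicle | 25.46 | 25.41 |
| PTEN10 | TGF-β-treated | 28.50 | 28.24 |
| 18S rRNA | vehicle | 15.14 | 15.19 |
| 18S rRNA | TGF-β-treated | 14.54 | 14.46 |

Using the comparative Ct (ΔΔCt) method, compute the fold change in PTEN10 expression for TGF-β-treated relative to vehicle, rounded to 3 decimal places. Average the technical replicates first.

0.082

Mean Ct: PTEN10 vehicle 25.435; PTEN10 TGF-β-treated 28.370; 18S rRNA vehicle 15.165; 18S rRNA TGF-β-treated 14.500
ΔCt(vehicle) = 25.435 − 15.165 = 10.270
ΔCt(TGF-β-treated) = 28.370 − 14.500 = 13.870
ΔΔCt = 13.870 − 10.270 = 3.600
Fold change = 2^(−3.600) = 0.0825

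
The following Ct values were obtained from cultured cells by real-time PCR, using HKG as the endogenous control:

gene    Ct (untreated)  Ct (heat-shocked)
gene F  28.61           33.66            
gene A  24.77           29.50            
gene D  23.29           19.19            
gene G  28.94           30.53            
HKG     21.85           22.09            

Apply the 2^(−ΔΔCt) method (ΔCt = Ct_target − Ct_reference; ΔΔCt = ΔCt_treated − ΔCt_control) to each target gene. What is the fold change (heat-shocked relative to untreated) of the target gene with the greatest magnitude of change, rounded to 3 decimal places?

0.036

gene F: ΔΔCt = (33.66−22.09) − (28.61−21.85) = 11.57 − 6.76 = 4.81; fold change = 2^-4.81 = 0.036
gene A: ΔΔCt = (29.50−22.09) − (24.77−21.85) = 7.41 − 2.92 = 4.49; fold change = 2^-4.49 = 0.045
gene D: ΔΔCt = (19.19−22.09) − (23.29−21.85) = -2.90 − 1.44 = -4.34; fold change = 2^4.34 = 20.252
gene G: ΔΔCt = (30.53−22.09) − (28.94−21.85) = 8.44 − 7.09 = 1.35; fold change = 2^-1.35 = 0.392
gene F has the largest |ΔΔCt| = 4.81.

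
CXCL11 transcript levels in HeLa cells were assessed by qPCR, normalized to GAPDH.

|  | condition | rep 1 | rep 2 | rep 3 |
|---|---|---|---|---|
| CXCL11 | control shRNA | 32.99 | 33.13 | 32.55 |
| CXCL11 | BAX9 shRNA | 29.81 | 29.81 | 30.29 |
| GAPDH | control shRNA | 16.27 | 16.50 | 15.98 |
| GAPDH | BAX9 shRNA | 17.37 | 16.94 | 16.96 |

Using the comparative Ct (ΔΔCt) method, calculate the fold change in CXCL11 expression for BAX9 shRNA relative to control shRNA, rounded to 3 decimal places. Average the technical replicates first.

Mean Ct: CXCL11 control shRNA 32.890; CXCL11 BAX9 shRNA 29.970; GAPDH control shRNA 16.250; GAPDH BAX9 shRNA 17.090
ΔCt(control shRNA) = 32.890 − 16.250 = 16.640
ΔCt(BAX9 shRNA) = 29.970 − 17.090 = 12.880
ΔΔCt = 12.880 − 16.640 = -3.760
Fold change = 2^(−(-3.760)) = 2^3.760 = 13.5479

13.548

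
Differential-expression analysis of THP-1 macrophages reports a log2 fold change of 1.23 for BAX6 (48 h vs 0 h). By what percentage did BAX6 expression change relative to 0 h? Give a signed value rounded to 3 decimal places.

Fold change = 2^(1.23) = 2.3457
Percent change = (FC − 1) × 100% = (2.3457 − 1) × 100 = 134.567%

134.567%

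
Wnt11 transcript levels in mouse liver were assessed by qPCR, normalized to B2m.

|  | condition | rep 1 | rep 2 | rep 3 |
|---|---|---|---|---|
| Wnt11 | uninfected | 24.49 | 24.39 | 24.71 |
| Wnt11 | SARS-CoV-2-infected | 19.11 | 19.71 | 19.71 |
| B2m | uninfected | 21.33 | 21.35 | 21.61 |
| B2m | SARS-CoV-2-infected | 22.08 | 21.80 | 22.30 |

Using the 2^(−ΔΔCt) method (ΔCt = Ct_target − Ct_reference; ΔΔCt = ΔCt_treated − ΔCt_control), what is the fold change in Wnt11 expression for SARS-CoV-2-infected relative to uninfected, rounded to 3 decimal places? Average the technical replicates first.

Mean Ct: Wnt11 uninfected 24.530; Wnt11 SARS-CoV-2-infected 19.510; B2m uninfected 21.430; B2m SARS-CoV-2-infected 22.060
ΔCt(uninfected) = 24.530 − 21.430 = 3.100
ΔCt(SARS-CoV-2-infected) = 19.510 − 22.060 = -2.550
ΔΔCt = -2.550 − 3.100 = -5.650
Fold change = 2^(−(-5.650)) = 2^5.650 = 50.2134

50.213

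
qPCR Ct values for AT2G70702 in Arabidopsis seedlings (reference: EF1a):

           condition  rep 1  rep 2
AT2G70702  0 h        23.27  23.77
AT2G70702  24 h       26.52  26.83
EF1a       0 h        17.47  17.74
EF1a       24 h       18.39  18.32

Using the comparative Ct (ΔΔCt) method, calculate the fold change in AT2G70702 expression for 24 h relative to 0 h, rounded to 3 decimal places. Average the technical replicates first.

Mean Ct: AT2G70702 0 h 23.520; AT2G70702 24 h 26.675; EF1a 0 h 17.605; EF1a 24 h 18.355
ΔCt(0 h) = 23.520 − 17.605 = 5.915
ΔCt(24 h) = 26.675 − 18.355 = 8.320
ΔΔCt = 8.320 − 5.915 = 2.405
Fold change = 2^(−2.405) = 0.1888

0.189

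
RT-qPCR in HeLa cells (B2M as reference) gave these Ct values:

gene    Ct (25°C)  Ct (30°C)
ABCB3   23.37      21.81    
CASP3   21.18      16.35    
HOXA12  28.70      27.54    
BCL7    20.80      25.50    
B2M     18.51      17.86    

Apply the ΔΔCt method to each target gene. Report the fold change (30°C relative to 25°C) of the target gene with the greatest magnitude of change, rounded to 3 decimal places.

ABCB3: ΔΔCt = (21.81−17.86) − (23.37−18.51) = 3.95 − 4.86 = -0.91; fold change = 2^0.91 = 1.879
CASP3: ΔΔCt = (16.35−17.86) − (21.18−18.51) = -1.51 − 2.67 = -4.18; fold change = 2^4.18 = 18.126
HOXA12: ΔΔCt = (27.54−17.86) − (28.70−18.51) = 9.68 − 10.19 = -0.51; fold change = 2^0.51 = 1.424
BCL7: ΔΔCt = (25.50−17.86) − (20.80−18.51) = 7.64 − 2.29 = 5.35; fold change = 2^-5.35 = 0.025
BCL7 has the largest |ΔΔCt| = 5.35.

0.025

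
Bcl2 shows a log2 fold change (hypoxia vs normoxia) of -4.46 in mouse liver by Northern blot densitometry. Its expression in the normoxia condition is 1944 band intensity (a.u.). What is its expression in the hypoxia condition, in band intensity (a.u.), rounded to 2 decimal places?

88.33

Fold change = 2^(-4.46) = 0.0454
hypoxia expression = 1944 × 0.0454 = 88.33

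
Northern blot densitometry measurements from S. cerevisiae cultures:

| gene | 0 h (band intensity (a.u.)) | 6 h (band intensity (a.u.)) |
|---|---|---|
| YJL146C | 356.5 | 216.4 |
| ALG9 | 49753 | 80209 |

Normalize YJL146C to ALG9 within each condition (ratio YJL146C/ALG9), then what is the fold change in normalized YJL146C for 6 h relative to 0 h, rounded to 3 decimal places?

0.377

YJL146C/ALG9 (0 h) = 356.5 / 49753 = 0.0071654
YJL146C/ALG9 (6 h) = 216.4 / 80209 = 0.002698
Fold change = 0.002698 / 0.0071654 = 0.3765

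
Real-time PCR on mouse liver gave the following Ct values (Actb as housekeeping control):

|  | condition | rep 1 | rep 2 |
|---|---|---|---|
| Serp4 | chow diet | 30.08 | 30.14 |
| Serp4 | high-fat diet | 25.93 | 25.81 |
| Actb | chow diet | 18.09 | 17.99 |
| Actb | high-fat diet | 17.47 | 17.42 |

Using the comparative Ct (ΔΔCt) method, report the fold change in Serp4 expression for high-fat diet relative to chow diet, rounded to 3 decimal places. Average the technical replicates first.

Mean Ct: Serp4 chow diet 30.110; Serp4 high-fat diet 25.870; Actb chow diet 18.040; Actb high-fat diet 17.445
ΔCt(chow diet) = 30.110 − 18.040 = 12.070
ΔCt(high-fat diet) = 25.870 − 17.445 = 8.425
ΔΔCt = 8.425 − 12.070 = -3.645
Fold change = 2^(−(-3.645)) = 2^3.645 = 12.5099

12.510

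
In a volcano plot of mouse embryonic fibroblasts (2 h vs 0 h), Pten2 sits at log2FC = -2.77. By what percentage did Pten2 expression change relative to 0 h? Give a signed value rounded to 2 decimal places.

-85.34%

Fold change = 2^(-2.77) = 0.1466
Percent change = (FC − 1) × 100% = (0.1466 − 1) × 100 = -85.34%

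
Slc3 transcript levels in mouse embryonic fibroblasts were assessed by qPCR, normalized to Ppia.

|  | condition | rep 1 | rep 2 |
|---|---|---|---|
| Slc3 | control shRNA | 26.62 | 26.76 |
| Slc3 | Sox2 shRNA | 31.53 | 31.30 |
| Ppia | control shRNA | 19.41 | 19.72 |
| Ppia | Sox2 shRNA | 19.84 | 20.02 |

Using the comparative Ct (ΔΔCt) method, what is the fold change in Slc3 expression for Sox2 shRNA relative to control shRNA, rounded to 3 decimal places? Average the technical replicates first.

0.049

Mean Ct: Slc3 control shRNA 26.690; Slc3 Sox2 shRNA 31.415; Ppia control shRNA 19.565; Ppia Sox2 shRNA 19.930
ΔCt(control shRNA) = 26.690 − 19.565 = 7.125
ΔCt(Sox2 shRNA) = 31.415 − 19.930 = 11.485
ΔΔCt = 11.485 − 7.125 = 4.360
Fold change = 2^(−4.360) = 0.0487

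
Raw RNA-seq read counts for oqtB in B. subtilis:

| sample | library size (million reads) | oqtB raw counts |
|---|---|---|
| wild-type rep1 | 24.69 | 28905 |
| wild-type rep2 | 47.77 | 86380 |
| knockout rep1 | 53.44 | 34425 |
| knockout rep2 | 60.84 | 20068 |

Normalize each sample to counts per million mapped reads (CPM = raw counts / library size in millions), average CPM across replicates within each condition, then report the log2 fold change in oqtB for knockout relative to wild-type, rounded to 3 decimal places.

-1.613

CPM(wild-type rep1) = 28905 / 24.69 = 1170.7169
CPM(wild-type rep2) = 86380 / 47.77 = 1808.2479
CPM(knockout rep1) = 34425 / 53.44 = 644.1804
CPM(knockout rep2) = 20068 / 60.84 = 329.8488
mean CPM(wild-type) = 1489.4824; mean CPM(knockout) = 487.0146
Fold change = 487.0146 / 1489.4824 = 0.32697
log2(0.32697) = -1.6128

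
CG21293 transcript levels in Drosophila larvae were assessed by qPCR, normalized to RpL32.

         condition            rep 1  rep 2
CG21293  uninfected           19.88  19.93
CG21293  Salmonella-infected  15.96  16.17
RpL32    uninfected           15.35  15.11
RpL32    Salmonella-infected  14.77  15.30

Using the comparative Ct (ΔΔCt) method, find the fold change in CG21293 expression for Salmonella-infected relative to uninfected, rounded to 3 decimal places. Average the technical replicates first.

12.510

Mean Ct: CG21293 uninfected 19.905; CG21293 Salmonella-infected 16.065; RpL32 uninfected 15.230; RpL32 Salmonella-infected 15.035
ΔCt(uninfected) = 19.905 − 15.230 = 4.675
ΔCt(Salmonella-infected) = 16.065 − 15.035 = 1.030
ΔΔCt = 1.030 − 4.675 = -3.645
Fold change = 2^(−(-3.645)) = 2^3.645 = 12.5099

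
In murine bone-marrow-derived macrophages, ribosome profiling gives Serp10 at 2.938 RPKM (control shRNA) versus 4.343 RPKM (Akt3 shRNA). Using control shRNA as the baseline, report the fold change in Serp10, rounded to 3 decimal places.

1.478

Fold change = 4.343 / 2.938 = 1.4782
Serp10 is upregulated.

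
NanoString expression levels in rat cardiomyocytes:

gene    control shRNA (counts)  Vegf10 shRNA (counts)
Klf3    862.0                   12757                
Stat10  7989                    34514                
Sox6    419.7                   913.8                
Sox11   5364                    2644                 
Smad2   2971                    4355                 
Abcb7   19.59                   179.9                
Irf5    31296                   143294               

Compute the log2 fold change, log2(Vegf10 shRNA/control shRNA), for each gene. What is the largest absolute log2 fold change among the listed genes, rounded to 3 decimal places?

3.887

log2(12757/862.0) = 3.887  (Klf3)
log2(34514/7989) = 2.111  (Stat10)
log2(913.8/419.7) = 1.123  (Sox6)
log2(2644/5364) = -1.021  (Sox11)
log2(4355/2971) = 0.552  (Smad2)
log2(179.9/19.59) = 3.199  (Abcb7)
log2(143294/31296) = 2.195  (Irf5)
The largest magnitude belongs to Klf3.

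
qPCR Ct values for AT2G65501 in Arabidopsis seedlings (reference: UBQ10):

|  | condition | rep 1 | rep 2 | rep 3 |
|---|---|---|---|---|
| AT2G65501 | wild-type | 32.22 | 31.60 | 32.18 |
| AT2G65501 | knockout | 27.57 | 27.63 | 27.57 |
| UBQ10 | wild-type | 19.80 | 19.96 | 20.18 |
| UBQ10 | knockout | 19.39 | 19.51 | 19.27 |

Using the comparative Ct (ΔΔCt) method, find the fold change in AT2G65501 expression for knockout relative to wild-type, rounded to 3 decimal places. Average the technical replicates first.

Mean Ct: AT2G65501 wild-type 32.000; AT2G65501 knockout 27.590; UBQ10 wild-type 19.980; UBQ10 knockout 19.390
ΔCt(wild-type) = 32.000 − 19.980 = 12.020
ΔCt(knockout) = 27.590 − 19.390 = 8.200
ΔΔCt = 8.200 − 12.020 = -3.820
Fold change = 2^(−(-3.820)) = 2^3.820 = 14.1232

14.123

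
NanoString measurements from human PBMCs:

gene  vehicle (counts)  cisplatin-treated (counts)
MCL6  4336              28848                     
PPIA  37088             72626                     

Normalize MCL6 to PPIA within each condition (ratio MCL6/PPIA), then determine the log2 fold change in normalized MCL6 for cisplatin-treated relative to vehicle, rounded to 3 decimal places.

MCL6/PPIA (vehicle) = 4336 / 37088 = 0.11691
MCL6/PPIA (cisplatin-treated) = 28848 / 72626 = 0.39721
Fold change = 0.39721 / 0.11691 = 3.3976
log2(3.3976) = 1.7645

1.765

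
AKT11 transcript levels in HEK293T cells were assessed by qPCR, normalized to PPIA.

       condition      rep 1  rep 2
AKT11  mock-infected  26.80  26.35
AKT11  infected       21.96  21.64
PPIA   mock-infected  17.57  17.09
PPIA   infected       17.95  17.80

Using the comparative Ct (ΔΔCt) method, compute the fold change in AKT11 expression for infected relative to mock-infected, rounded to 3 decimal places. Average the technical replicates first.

39.947

Mean Ct: AKT11 mock-infected 26.575; AKT11 infected 21.800; PPIA mock-infected 17.330; PPIA infected 17.875
ΔCt(mock-infected) = 26.575 − 17.330 = 9.245
ΔCt(infected) = 21.800 − 17.875 = 3.925
ΔΔCt = 3.925 − 9.245 = -5.320
Fold change = 2^(−(-5.320)) = 2^5.320 = 39.9466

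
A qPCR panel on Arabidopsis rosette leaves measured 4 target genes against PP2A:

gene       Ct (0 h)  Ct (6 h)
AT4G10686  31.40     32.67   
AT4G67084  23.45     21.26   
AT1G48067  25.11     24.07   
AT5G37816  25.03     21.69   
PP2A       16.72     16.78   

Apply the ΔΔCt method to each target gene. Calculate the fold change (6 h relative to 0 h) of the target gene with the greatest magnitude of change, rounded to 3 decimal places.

AT4G10686: ΔΔCt = (32.67−16.78) − (31.40−16.72) = 15.89 − 14.68 = 1.21; fold change = 2^-1.21 = 0.432
AT4G67084: ΔΔCt = (21.26−16.78) − (23.45−16.72) = 4.48 − 6.73 = -2.25; fold change = 2^2.25 = 4.757
AT1G48067: ΔΔCt = (24.07−16.78) − (25.11−16.72) = 7.29 − 8.39 = -1.10; fold change = 2^1.10 = 2.144
AT5G37816: ΔΔCt = (21.69−16.78) − (25.03−16.72) = 4.91 − 8.31 = -3.40; fold change = 2^3.40 = 10.556
AT5G37816 has the largest |ΔΔCt| = 3.40.

10.556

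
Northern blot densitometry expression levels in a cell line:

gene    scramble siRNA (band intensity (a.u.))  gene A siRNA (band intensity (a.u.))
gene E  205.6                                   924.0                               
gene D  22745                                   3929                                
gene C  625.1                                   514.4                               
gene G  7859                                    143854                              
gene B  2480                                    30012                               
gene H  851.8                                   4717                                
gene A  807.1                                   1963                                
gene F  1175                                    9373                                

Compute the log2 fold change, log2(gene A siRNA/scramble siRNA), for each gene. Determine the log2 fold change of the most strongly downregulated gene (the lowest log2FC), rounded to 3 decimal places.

-2.533

log2(924.0/205.6) = 2.168  (gene E)
log2(3929/22745) = -2.533  (gene D)
log2(514.4/625.1) = -0.281  (gene C)
log2(143854/7859) = 4.194  (gene G)
log2(30012/2480) = 3.597  (gene B)
log2(4717/851.8) = 2.469  (gene H)
log2(1963/807.1) = 1.282  (gene A)
log2(9373/1175) = 2.996  (gene F)
gene D is most strongly downregulated.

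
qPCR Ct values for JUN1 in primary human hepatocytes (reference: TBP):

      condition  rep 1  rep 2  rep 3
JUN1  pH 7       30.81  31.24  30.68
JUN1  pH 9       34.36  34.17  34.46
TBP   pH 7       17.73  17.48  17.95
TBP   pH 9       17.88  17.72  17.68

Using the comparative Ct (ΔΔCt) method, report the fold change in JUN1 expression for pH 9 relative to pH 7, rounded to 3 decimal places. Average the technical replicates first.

Mean Ct: JUN1 pH 7 30.910; JUN1 pH 9 34.330; TBP pH 7 17.720; TBP pH 9 17.760
ΔCt(pH 7) = 30.910 − 17.720 = 13.190
ΔCt(pH 9) = 34.330 − 17.760 = 16.570
ΔΔCt = 16.570 − 13.190 = 3.380
Fold change = 2^(−3.380) = 0.0961

0.096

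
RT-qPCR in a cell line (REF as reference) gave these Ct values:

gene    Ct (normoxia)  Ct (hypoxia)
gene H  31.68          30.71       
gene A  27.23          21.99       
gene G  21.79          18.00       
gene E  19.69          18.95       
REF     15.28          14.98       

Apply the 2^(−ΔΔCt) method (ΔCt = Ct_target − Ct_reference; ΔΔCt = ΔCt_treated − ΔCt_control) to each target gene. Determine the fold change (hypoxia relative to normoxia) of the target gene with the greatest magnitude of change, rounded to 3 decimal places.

gene H: ΔΔCt = (30.71−14.98) − (31.68−15.28) = 15.73 − 16.40 = -0.67; fold change = 2^0.67 = 1.591
gene A: ΔΔCt = (21.99−14.98) − (27.23−15.28) = 7.01 − 11.95 = -4.94; fold change = 2^4.94 = 30.696
gene G: ΔΔCt = (18.00−14.98) − (21.79−15.28) = 3.02 − 6.51 = -3.49; fold change = 2^3.49 = 11.236
gene E: ΔΔCt = (18.95−14.98) − (19.69−15.28) = 3.97 − 4.41 = -0.44; fold change = 2^0.44 = 1.357
gene A has the largest |ΔΔCt| = 4.94.

30.696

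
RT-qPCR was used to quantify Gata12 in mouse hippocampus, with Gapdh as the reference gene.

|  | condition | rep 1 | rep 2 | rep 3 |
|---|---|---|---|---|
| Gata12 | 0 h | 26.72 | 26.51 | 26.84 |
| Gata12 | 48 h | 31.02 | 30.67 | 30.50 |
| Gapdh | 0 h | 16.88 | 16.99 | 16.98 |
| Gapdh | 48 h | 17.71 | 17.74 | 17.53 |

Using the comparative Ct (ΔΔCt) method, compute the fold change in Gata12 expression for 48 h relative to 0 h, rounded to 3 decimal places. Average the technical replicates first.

0.099

Mean Ct: Gata12 0 h 26.690; Gata12 48 h 30.730; Gapdh 0 h 16.950; Gapdh 48 h 17.660
ΔCt(0 h) = 26.690 − 16.950 = 9.740
ΔCt(48 h) = 30.730 − 17.660 = 13.070
ΔΔCt = 13.070 − 9.740 = 3.330
Fold change = 2^(−3.330) = 0.0994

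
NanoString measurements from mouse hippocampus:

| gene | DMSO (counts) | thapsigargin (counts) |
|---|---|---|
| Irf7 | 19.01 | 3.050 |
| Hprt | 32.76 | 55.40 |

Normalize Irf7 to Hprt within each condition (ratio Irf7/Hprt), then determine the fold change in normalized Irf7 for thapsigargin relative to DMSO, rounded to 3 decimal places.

Irf7/Hprt (DMSO) = 19.01 / 32.76 = 0.58028
Irf7/Hprt (thapsigargin) = 3.050 / 55.40 = 0.055054
Fold change = 0.055054 / 0.58028 = 0.0949

0.095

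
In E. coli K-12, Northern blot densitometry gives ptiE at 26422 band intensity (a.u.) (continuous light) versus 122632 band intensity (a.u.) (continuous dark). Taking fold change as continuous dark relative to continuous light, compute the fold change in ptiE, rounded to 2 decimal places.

Fold change = 122632 / 26422 = 4.641
ptiE is upregulated.

4.64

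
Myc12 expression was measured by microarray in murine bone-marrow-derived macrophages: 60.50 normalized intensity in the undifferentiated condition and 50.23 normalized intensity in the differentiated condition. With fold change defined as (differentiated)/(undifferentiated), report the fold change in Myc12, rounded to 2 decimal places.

Fold change = 50.23 / 60.50 = 0.830
Myc12 is downregulated.

0.83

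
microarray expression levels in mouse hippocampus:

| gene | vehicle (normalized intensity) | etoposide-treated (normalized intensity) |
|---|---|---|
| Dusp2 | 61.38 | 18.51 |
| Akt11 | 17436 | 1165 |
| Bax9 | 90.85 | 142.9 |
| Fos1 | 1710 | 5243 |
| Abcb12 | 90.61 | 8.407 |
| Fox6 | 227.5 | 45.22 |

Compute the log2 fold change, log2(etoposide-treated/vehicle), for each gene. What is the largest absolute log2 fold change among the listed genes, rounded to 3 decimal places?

log2(18.51/61.38) = -1.729  (Dusp2)
log2(1165/17436) = -3.904  (Akt11)
log2(142.9/90.85) = 0.653  (Bax9)
log2(5243/1710) = 1.616  (Fos1)
log2(8.407/90.61) = -3.430  (Abcb12)
log2(45.22/227.5) = -2.331  (Fox6)
The largest magnitude belongs to Akt11.

3.904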